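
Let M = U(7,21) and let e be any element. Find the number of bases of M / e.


Contracting e from U(7,21) gives U(6,20).
Bases of U(6,20) = C(20,6) = 20! / (6! * 14!) = 38760.

38760


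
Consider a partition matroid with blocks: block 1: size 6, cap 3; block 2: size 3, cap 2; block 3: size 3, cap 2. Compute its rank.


Rank of a partition matroid = sum of min(|Si|, ci) for each block.
= min(6,3) + min(3,2) + min(3,2)
= 3 + 2 + 2
= 7.

7


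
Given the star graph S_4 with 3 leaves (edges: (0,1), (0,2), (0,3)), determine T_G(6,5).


A star on 4 vertices is a tree with 3 edges.
T(x,y) = x^(3) for any tree.
T(6,5) = 6^3 = 216.

216


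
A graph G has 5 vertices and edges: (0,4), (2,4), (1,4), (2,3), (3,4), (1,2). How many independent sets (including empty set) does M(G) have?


An independent set in a graphic matroid is an acyclic edge subset.
G has 5 vertices and 6 edges.
Enumerate all 2^6 = 64 subsets, checking for acyclicity.
Total independent sets = 48.

48


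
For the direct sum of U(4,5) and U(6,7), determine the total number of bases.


Bases of a direct sum M1 + M2: |B| = |B(M1)| * |B(M2)|.
|B(U(4,5))| = C(5,4) = 5.
|B(U(6,7))| = C(7,6) = 7.
Total bases = 5 * 7 = 35.

35


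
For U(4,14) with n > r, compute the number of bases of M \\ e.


Deleting e from U(4,14) gives U(4,13) since n > r.
Bases of U(4,13) = (13 choose 4) = 715.

715


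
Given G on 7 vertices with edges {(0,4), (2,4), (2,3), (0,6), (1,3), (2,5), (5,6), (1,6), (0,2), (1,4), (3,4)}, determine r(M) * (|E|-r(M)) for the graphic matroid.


r(M) = |V| - c = 7 - 1 = 6.
nullity = |E| - r(M) = 11 - 6 = 5.
Product = 6 * 5 = 30.

30


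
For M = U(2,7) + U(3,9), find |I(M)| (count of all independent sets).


For a direct sum, |I(M1+M2)| = |I(M1)| * |I(M2)|.
|I(U(2,7))| = sum C(7,k) for k=0..2 = 29.
|I(U(3,9))| = sum C(9,k) for k=0..3 = 130.
Total = 29 * 130 = 3770.

3770


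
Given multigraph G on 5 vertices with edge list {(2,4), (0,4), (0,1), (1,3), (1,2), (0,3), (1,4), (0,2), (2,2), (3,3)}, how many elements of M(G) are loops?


In a graphic matroid, a loop is a self-loop edge (u,u) with rank 0.
Examining all 10 edges for self-loops...
Self-loops found: (2,2), (3,3)
Number of loops = 2.

2


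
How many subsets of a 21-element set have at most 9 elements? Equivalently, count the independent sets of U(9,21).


Independent sets of U(9,21) are all subsets of size <= 9.
Count = (21 choose 0) + (21 choose 1) + (21 choose 2) + (21 choose 3) + (21 choose 4) + (21 choose 5) + (21 choose 6) + (21 choose 7) + (21 choose 8) + (21 choose 9)
     = 1 + 21 + 210 + 1330 + 5985 + 20349 + 54264 + 116280 + 203490 + 293930
     = 695860.

695860


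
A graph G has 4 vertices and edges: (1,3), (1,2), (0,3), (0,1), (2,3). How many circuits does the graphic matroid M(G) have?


A circuit in a graphic matroid = edge set of a simple cycle.
G has 4 vertices and 5 edges.
Enumerating all minimal edge subsets forming cycles...
Total circuits found: 3.

3


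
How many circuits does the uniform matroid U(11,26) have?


In U(11,26), circuits are the (12)-element subsets.
Any set of 12 elements is dependent, and removing any one element gives
an independent set of size 11, so it is a minimal dependent set.
Number of circuits = C(26,12) = 9657700.

9657700


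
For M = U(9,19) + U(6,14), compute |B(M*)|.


(M1+M2)* = M1* + M2*.
M1* = U(10,19), bases: C(19,10) = 92378.
M2* = U(8,14), bases: C(14,8) = 3003.
|B(M*)| = 92378 * 3003 = 277411134.

277411134


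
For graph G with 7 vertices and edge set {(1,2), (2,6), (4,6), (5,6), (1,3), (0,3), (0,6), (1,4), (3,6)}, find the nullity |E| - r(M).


Cycle rank (nullity) = |E| - r(M) = |E| - (|V| - c).
|E| = 9, |V| = 7, c = 1.
Nullity = 9 - (7 - 1) = 9 - 6 = 3.

3


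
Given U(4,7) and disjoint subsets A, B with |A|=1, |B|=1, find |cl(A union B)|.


|A union B| = 1 + 1 = 2 (disjoint).
In U(4,7), cl(S) = S if |S| < 4, else cl(S) = E.
Since 2 < 4, cl(A union B) = A union B.
|cl(A union B)| = 2.

2


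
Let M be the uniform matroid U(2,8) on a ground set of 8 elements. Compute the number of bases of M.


Bases of U(2,8) are all 2-element subsets of the 8-element ground set.
Number of bases = C(8,2).
C(8,2) = (8 * 7) / (1 * 2) = 28.

28


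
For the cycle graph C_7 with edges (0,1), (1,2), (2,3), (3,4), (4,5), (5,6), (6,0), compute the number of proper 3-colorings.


P(C_7, k) = (k-1)^7 + (-1)^7*(k-1).
P(3) = (2)^7 - 2
= 128 - 2 = 126.

126


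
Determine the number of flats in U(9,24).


Flats of U(9,24): every subset of size < 9 is a flat, plus E itself.
Count = (24 choose 0) + (24 choose 1) + (24 choose 2) + (24 choose 3) + (24 choose 4) + (24 choose 5) + (24 choose 6) + (24 choose 7) + (24 choose 8) + 1
     = 1 + 24 + 276 + 2024 + 10626 + 42504 + 134596 + 346104 + 735471 + 1
     = 1271627.

1271627


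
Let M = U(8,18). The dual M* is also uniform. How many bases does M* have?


The dual of U(r,n) is U(n-r, n) = U(10,18).
Bases of U(10,18) are all (10)-element subsets.
|B(M*)| = C(18,10) = 43758.

43758


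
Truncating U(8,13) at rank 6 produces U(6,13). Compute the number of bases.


Truncating U(8,13) to rank 6 gives U(6,13).
Bases of U(6,13) are all 6-element subsets of 13 elements.
Number of bases = C(13,6) = 1716.

1716


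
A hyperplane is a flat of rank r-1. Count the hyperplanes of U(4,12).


Hyperplanes of U(4,12) are flats of rank 3.
In a uniform matroid, these are exactly the (3)-element subsets.
Count = C(12,3) = 12! / (3! * 9!) = 220.

220


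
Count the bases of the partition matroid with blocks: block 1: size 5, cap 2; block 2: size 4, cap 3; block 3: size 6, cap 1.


A basis picks exactly ci elements from block i.
Number of bases = product of C(|Si|, ci).
= C(5,2) * C(4,3) * C(6,1)
= 10 * 4 * 6
= 240.

240


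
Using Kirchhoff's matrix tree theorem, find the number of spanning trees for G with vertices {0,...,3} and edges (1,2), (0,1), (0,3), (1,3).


By Kirchhoff's matrix tree theorem, the number of spanning trees equals
the determinant of any cofactor of the Laplacian matrix L.
G has 4 vertices and 4 edges.
Computing the (3 x 3) cofactor determinant gives 3.

3


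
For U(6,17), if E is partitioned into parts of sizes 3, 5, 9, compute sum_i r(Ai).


r(Ai) = min(|Ai|, 6) for each part.
Sum = min(3,6) + min(5,6) + min(9,6)
    = 3 + 5 + 6
    = 14.

14


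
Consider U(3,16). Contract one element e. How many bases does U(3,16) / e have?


Contracting e from U(3,16) gives U(2,15).
Bases of U(2,15) = (15 choose 2) = 105.

105


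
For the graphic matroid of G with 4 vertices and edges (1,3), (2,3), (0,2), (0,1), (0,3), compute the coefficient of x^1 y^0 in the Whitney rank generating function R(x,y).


R(x,y) = sum over A in 2^E of x^(r(E)-r(A)) * y^(|A|-r(A)).
G has 4 vertices, 5 edges. r(E) = 3.
Enumerate all 2^5 = 32 subsets.
Count subsets with r(E)-r(A)=1 and |A|-r(A)=0: 10.

10


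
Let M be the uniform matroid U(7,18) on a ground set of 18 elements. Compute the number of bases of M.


Bases of U(7,18) are all 7-element subsets of the 18-element ground set.
Number of bases = C(18,7).
C(18,7) = 31824.

31824


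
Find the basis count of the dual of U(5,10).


The dual of U(r,n) is U(n-r, n) = U(5,10).
Bases of U(5,10) are all (5)-element subsets.
|B(M*)| = (10 choose 5) = 252.

252


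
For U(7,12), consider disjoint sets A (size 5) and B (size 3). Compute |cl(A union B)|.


|A union B| = 5 + 3 = 8 (disjoint).
In U(7,12), cl(S) = S if |S| < 7, else cl(S) = E.
Since 8 >= 7, cl(A union B) = E.
|cl(A union B)| = 12.

12


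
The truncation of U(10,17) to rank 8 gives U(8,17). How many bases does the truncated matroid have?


Truncating U(10,17) to rank 8 gives U(8,17).
Bases of U(8,17) are all 8-element subsets of 17 elements.
Number of bases = C(17,8) = 24310.

24310


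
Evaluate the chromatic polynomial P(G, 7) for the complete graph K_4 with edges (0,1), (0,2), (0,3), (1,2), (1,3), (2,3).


P(K_4, k) = k(k-1)(k-2)...(k-3).
P(7) = (7) * (6) * (5) * (4) = 840.

840


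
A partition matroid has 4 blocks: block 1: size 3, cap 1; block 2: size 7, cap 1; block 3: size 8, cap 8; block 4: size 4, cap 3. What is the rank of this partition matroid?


Rank of a partition matroid = sum of min(|Si|, ci) for each block.
= min(3,1) + min(7,1) + min(8,8) + min(4,3)
= 1 + 1 + 8 + 3
= 13.

13


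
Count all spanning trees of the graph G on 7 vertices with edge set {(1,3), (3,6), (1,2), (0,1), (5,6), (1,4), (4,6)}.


By Kirchhoff's matrix tree theorem, the number of spanning trees equals
the determinant of any cofactor of the Laplacian matrix L.
G has 7 vertices and 7 edges.
Computing the (6 x 6) cofactor determinant gives 4.

4


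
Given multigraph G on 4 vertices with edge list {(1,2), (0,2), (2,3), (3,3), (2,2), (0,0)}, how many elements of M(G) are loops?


In a graphic matroid, a loop is a self-loop edge (u,u) with rank 0.
Examining all 6 edges for self-loops...
Self-loops found: (3,3), (2,2), (0,0)
Number of loops = 3.

3


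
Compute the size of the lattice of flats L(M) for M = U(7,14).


Flats of U(7,14): every subset of size < 7 is a flat, plus E itself.
Count = (14 choose 0) + (14 choose 1) + (14 choose 2) + (14 choose 3) + (14 choose 4) + (14 choose 5) + (14 choose 6) + 1
     = 1 + 14 + 91 + 364 + 1001 + 2002 + 3003 + 1
     = 6477.

6477


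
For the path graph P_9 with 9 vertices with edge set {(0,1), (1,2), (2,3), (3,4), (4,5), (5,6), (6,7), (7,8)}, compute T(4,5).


A path on 9 vertices is a tree with 8 edges.
T(x,y) = x^(8) for any tree.
T(4,5) = 4^8 = 65536.

65536


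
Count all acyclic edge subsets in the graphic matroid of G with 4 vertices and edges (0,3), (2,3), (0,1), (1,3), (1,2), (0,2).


An independent set in a graphic matroid is an acyclic edge subset.
G has 4 vertices and 6 edges.
Enumerate all 2^6 = 64 subsets, checking for acyclicity.
Total independent sets = 38.

38


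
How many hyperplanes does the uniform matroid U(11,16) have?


Hyperplanes of U(11,16) are flats of rank 10.
In a uniform matroid, these are exactly the (10)-element subsets.
Count = C(16,10) = 16! / (10! * 6!) = 8008.

8008


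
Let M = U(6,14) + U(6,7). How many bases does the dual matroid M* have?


(M1+M2)* = M1* + M2*.
M1* = U(8,14), bases: C(14,8) = 3003.
M2* = U(1,7), bases: C(7,1) = 7.
|B(M*)| = 3003 * 7 = 21021.

21021


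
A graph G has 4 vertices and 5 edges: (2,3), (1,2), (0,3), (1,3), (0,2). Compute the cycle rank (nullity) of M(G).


Cycle rank (nullity) = |E| - r(M) = |E| - (|V| - c).
|E| = 5, |V| = 4, c = 1.
Nullity = 5 - (4 - 1) = 5 - 3 = 2.

2


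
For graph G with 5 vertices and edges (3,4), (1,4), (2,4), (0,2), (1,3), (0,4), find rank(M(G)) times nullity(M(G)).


r(M) = |V| - c = 5 - 1 = 4.
nullity = |E| - r(M) = 6 - 4 = 2.
Product = 4 * 2 = 8.

8


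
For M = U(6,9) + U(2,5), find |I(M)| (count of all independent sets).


For a direct sum, |I(M1+M2)| = |I(M1)| * |I(M2)|.
|I(U(6,9))| = sum C(9,k) for k=0..6 = 466.
|I(U(2,5))| = sum C(5,k) for k=0..2 = 16.
Total = 466 * 16 = 7456.

7456


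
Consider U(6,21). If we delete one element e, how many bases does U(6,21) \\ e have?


Deleting e from U(6,21) gives U(6,20) since n > r.
Bases of U(6,20) = C(20,6) = 38760.

38760


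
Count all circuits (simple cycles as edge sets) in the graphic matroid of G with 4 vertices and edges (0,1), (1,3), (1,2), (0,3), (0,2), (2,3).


A circuit in a graphic matroid = edge set of a simple cycle.
G has 4 vertices and 6 edges.
Enumerating all minimal edge subsets forming cycles...
Total circuits found: 7.

7


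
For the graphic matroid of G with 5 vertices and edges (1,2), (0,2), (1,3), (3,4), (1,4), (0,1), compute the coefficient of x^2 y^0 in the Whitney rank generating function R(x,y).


R(x,y) = sum over A in 2^E of x^(r(E)-r(A)) * y^(|A|-r(A)).
G has 5 vertices, 6 edges. r(E) = 4.
Enumerate all 2^6 = 64 subsets.
Count subsets with r(E)-r(A)=2 and |A|-r(A)=0: 15.

15


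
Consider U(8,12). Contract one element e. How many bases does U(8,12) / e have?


Contracting e from U(8,12) gives U(7,11).
Bases of U(7,11) = C(11,7) = 11! / (7! * 4!) = 330.

330


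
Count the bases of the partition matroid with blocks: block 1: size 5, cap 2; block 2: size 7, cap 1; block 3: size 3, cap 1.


A basis picks exactly ci elements from block i.
Number of bases = product of C(|Si|, ci).
= C(5,2) * C(7,1) * C(3,1)
= 10 * 7 * 3
= 210.

210


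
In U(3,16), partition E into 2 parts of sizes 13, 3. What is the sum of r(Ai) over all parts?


r(Ai) = min(|Ai|, 3) for each part.
Sum = min(13,3) + min(3,3)
    = 3 + 3
    = 6.

6


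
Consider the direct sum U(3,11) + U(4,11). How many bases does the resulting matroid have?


Bases of a direct sum M1 + M2: |B| = |B(M1)| * |B(M2)|.
|B(U(3,11))| = C(11,3) = 165.
|B(U(4,11))| = C(11,4) = 330.
Total bases = 165 * 330 = 54450.

54450


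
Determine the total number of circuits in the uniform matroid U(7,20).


In U(7,20), circuits are the (8)-element subsets.
Any set of 8 elements is dependent, and removing any one element gives
an independent set of size 7, so it is a minimal dependent set.
Number of circuits = (20 choose 8) = 125970.

125970


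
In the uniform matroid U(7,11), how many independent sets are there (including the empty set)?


Independent sets of U(7,11) are all subsets of size <= 7.
Count = C(11,0) + C(11,1) + C(11,2) + C(11,3) + C(11,4) + C(11,5) + C(11,6) + C(11,7)
     = 1 + 11 + 55 + 165 + 330 + 462 + 462 + 330
     = 1816.

1816


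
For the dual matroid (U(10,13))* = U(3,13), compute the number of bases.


The dual of U(r,n) is U(n-r, n) = U(3,13).
Bases of U(3,13) are all (3)-element subsets.
|B(M*)| = C(13,3) = (13 * 12 * 11) / (1 * 2 * 3) = 286.

286


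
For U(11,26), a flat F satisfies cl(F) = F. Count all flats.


Flats of U(11,26): every subset of size < 11 is a flat, plus E itself.
Count = (26 choose 0) + (26 choose 1) + (26 choose 2) + (26 choose 3) + (26 choose 4) + (26 choose 5) + (26 choose 6) + (26 choose 7) + (26 choose 8) + (26 choose 9) + (26 choose 10) + 1
     = 1 + 26 + 325 + 2600 + 14950 + 65780 + 230230 + 657800 + 1562275 + 3124550 + 5311735 + 1
     = 10970273.

10970273


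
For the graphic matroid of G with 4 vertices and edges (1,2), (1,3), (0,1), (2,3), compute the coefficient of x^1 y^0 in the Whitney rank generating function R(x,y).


R(x,y) = sum over A in 2^E of x^(r(E)-r(A)) * y^(|A|-r(A)).
G has 4 vertices, 4 edges. r(E) = 3.
Enumerate all 2^4 = 16 subsets.
Count subsets with r(E)-r(A)=1 and |A|-r(A)=0: 6.

6


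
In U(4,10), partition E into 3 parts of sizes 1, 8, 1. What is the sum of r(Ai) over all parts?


r(Ai) = min(|Ai|, 4) for each part.
Sum = min(1,4) + min(8,4) + min(1,4)
    = 1 + 4 + 1
    = 6.

6


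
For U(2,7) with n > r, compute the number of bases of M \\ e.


Deleting e from U(2,7) gives U(2,6) since n > r.
Bases of U(2,6) = C(6,2) = (6 * 5) / (1 * 2) = 15.

15


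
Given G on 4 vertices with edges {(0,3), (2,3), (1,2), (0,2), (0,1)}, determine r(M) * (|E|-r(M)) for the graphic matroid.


r(M) = |V| - c = 4 - 1 = 3.
nullity = |E| - r(M) = 5 - 3 = 2.
Product = 3 * 2 = 6.

6


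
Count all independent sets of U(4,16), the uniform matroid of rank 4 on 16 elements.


Independent sets of U(4,16) are all subsets of size <= 4.
Count = (16 choose 0) + (16 choose 1) + (16 choose 2) + (16 choose 3) + (16 choose 4)
     = 1 + 16 + 120 + 560 + 1820
     = 2517.

2517


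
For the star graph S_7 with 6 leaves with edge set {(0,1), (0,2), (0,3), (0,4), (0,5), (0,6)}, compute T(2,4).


A star on 7 vertices is a tree with 6 edges.
T(x,y) = x^(6) for any tree.
T(2,4) = 2^6 = 64.

64


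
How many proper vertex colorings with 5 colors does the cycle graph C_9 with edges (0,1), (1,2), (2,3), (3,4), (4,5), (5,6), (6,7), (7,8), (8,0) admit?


P(C_9, k) = (k-1)^9 + (-1)^9*(k-1).
P(5) = (4)^9 - 4
= 262144 - 4 = 262140.

262140


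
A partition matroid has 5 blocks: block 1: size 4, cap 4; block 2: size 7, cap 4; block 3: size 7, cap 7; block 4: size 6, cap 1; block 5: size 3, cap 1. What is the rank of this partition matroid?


Rank of a partition matroid = sum of min(|Si|, ci) for each block.
= min(4,4) + min(7,4) + min(7,7) + min(6,1) + min(3,1)
= 4 + 4 + 7 + 1 + 1
= 17.

17


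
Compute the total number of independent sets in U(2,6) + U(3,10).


For a direct sum, |I(M1+M2)| = |I(M1)| * |I(M2)|.
|I(U(2,6))| = sum C(6,k) for k=0..2 = 22.
|I(U(3,10))| = sum C(10,k) for k=0..3 = 176.
Total = 22 * 176 = 3872.

3872


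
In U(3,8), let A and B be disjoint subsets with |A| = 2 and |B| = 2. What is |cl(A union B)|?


|A union B| = 2 + 2 = 4 (disjoint).
In U(3,8), cl(S) = S if |S| < 3, else cl(S) = E.
Since 4 >= 3, cl(A union B) = E.
|cl(A union B)| = 8.

8


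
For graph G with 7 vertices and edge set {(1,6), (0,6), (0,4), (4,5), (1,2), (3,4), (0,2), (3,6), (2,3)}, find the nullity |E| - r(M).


Cycle rank (nullity) = |E| - r(M) = |E| - (|V| - c).
|E| = 9, |V| = 7, c = 1.
Nullity = 9 - (7 - 1) = 9 - 6 = 3.

3


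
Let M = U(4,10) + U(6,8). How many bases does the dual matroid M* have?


(M1+M2)* = M1* + M2*.
M1* = U(6,10), bases: C(10,6) = 210.
M2* = U(2,8), bases: C(8,2) = 28.
|B(M*)| = 210 * 28 = 5880.

5880


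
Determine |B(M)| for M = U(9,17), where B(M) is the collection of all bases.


Bases of U(9,17) are all 9-element subsets of the 17-element ground set.
Number of bases = C(17,9).
C(17,9) = 17! / (9! * 8!) = 24310.

24310


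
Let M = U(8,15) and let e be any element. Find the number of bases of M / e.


Contracting e from U(8,15) gives U(7,14).
Bases of U(7,14) = C(14,7) = 14! / (7! * 7!) = 3432.

3432


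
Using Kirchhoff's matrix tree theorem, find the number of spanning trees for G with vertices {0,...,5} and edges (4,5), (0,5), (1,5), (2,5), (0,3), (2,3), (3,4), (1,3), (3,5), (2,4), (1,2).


By Kirchhoff's matrix tree theorem, the number of spanning trees equals
the determinant of any cofactor of the Laplacian matrix L.
G has 6 vertices and 11 edges.
Computing the (5 x 5) cofactor determinant gives 180.

180


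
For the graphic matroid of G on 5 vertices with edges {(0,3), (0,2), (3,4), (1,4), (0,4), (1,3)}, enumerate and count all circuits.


A circuit in a graphic matroid = edge set of a simple cycle.
G has 5 vertices and 6 edges.
Enumerating all minimal edge subsets forming cycles...
Total circuits found: 3.

3


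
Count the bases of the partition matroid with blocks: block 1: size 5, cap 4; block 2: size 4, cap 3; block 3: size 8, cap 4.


A basis picks exactly ci elements from block i.
Number of bases = product of C(|Si|, ci).
= C(5,4) * C(4,3) * C(8,4)
= 5 * 4 * 70
= 1400.

1400


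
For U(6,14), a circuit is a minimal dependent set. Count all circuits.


In U(6,14), circuits are the (7)-element subsets.
Any set of 7 elements is dependent, and removing any one element gives
an independent set of size 6, so it is a minimal dependent set.
Number of circuits = (14 choose 7) = 3432.

3432


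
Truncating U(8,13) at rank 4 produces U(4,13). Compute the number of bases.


Truncating U(8,13) to rank 4 gives U(4,13).
Bases of U(4,13) are all 4-element subsets of 13 elements.
Number of bases = C(13,4) = 13! / (4! * 9!) = 715.

715


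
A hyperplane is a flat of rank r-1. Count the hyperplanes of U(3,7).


Hyperplanes of U(3,7) are flats of rank 2.
In a uniform matroid, these are exactly the (2)-element subsets.
Count = C(7,2) = (7 * 6) / (1 * 2) = 21.

21


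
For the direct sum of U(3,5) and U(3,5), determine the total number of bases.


Bases of a direct sum M1 + M2: |B| = |B(M1)| * |B(M2)|.
|B(U(3,5))| = C(5,3) = 10.
|B(U(3,5))| = C(5,3) = 10.
Total bases = 10 * 10 = 100.

100


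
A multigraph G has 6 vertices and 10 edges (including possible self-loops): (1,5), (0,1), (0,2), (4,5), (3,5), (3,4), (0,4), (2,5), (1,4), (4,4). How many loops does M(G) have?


In a graphic matroid, a loop is a self-loop edge (u,u) with rank 0.
Examining all 10 edges for self-loops...
Self-loops found: (4,4)
Number of loops = 1.

1


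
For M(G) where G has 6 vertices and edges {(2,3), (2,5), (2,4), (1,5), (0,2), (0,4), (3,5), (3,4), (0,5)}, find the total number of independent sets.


An independent set in a graphic matroid is an acyclic edge subset.
G has 6 vertices and 9 edges.
Enumerate all 2^9 = 512 subsets, checking for acyclicity.
Total independent sets = 268.

268


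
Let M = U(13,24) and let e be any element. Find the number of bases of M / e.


Contracting e from U(13,24) gives U(12,23).
Bases of U(12,23) = (23 choose 12) = 1352078.

1352078


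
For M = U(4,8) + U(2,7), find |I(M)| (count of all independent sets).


For a direct sum, |I(M1+M2)| = |I(M1)| * |I(M2)|.
|I(U(4,8))| = sum C(8,k) for k=0..4 = 163.
|I(U(2,7))| = sum C(7,k) for k=0..2 = 29.
Total = 163 * 29 = 4727.

4727


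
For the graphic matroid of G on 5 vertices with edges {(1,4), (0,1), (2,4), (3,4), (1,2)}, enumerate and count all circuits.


A circuit in a graphic matroid = edge set of a simple cycle.
G has 5 vertices and 5 edges.
Enumerating all minimal edge subsets forming cycles...
Total circuits found: 1.

1


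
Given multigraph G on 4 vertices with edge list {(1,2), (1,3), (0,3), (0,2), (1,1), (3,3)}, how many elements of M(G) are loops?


In a graphic matroid, a loop is a self-loop edge (u,u) with rank 0.
Examining all 6 edges for self-loops...
Self-loops found: (1,1), (3,3)
Number of loops = 2.

2


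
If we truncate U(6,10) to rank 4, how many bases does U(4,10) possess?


Truncating U(6,10) to rank 4 gives U(4,10).
Bases of U(4,10) are all 4-element subsets of 10 elements.
Number of bases = (10 choose 4) = 210.

210


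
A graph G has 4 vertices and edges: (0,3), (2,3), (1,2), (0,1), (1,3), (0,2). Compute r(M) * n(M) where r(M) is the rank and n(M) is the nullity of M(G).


r(M) = |V| - c = 4 - 1 = 3.
nullity = |E| - r(M) = 6 - 3 = 3.
Product = 3 * 3 = 9.

9


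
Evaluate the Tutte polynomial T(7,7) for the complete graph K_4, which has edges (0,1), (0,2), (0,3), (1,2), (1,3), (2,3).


T(K_4; x,y) = x^3 + 3x^2 + 4xy + 2x + y^3 + 3y^2 + 2y.
Substituting x=7, y=7:
= 343 + 147 + 196 + 14 + 343 + 147 + 14
= 1204.

1204


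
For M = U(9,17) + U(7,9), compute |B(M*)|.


(M1+M2)* = M1* + M2*.
M1* = U(8,17), bases: C(17,8) = 24310.
M2* = U(2,9), bases: C(9,2) = 36.
|B(M*)| = 24310 * 36 = 875160.

875160


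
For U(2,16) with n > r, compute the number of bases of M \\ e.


Deleting e from U(2,16) gives U(2,15) since n > r.
Bases of U(2,15) = (15 choose 2) = 105.

105


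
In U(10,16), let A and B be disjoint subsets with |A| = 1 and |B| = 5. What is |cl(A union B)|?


|A union B| = 1 + 5 = 6 (disjoint).
In U(10,16), cl(S) = S if |S| < 10, else cl(S) = E.
Since 6 < 10, cl(A union B) = A union B.
|cl(A union B)| = 6.

6


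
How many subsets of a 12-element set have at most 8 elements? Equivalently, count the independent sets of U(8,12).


Independent sets of U(8,12) are all subsets of size <= 8.
Count = (12 choose 0) + (12 choose 1) + (12 choose 2) + (12 choose 3) + (12 choose 4) + (12 choose 5) + (12 choose 6) + (12 choose 7) + (12 choose 8)
     = 1 + 12 + 66 + 220 + 495 + 792 + 924 + 792 + 495
     = 3797.

3797


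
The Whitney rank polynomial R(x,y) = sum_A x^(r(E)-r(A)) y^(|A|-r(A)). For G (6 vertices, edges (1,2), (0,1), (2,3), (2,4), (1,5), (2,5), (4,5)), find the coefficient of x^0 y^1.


R(x,y) = sum over A in 2^E of x^(r(E)-r(A)) * y^(|A|-r(A)).
G has 6 vertices, 7 edges. r(E) = 5.
Enumerate all 2^7 = 128 subsets.
Count subsets with r(E)-r(A)=0 and |A|-r(A)=1: 5.

5


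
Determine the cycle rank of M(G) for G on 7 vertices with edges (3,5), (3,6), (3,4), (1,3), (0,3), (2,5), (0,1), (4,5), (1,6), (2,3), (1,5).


Cycle rank (nullity) = |E| - r(M) = |E| - (|V| - c).
|E| = 11, |V| = 7, c = 1.
Nullity = 11 - (7 - 1) = 11 - 6 = 5.

5


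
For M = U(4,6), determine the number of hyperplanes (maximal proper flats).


Hyperplanes of U(4,6) are flats of rank 3.
In a uniform matroid, these are exactly the (3)-element subsets.
Count = (6 choose 3) = 20.

20


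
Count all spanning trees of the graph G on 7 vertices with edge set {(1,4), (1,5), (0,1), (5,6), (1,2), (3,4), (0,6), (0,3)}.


By Kirchhoff's matrix tree theorem, the number of spanning trees equals
the determinant of any cofactor of the Laplacian matrix L.
G has 7 vertices and 8 edges.
Computing the (6 x 6) cofactor determinant gives 15.

15


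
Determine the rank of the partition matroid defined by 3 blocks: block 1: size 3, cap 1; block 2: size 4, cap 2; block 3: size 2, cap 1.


Rank of a partition matroid = sum of min(|Si|, ci) for each block.
= min(3,1) + min(4,2) + min(2,1)
= 1 + 2 + 1
= 4.

4


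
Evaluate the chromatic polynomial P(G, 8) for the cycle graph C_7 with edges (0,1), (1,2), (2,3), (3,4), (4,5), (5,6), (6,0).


P(C_7, k) = (k-1)^7 + (-1)^7*(k-1).
P(8) = (7)^7 - 7
= 823543 - 7 = 823536.

823536


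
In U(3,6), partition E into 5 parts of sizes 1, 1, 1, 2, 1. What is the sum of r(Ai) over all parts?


r(Ai) = min(|Ai|, 3) for each part.
Sum = min(1,3) + min(1,3) + min(1,3) + min(2,3) + min(1,3)
    = 1 + 1 + 1 + 2 + 1
    = 6.

6


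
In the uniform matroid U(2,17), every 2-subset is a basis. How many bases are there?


Bases of U(2,17) are all 2-element subsets of the 17-element ground set.
Number of bases = C(17,2).
(17 choose 2) = 136.

136


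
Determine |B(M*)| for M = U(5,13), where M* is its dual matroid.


The dual of U(r,n) is U(n-r, n) = U(8,13).
Bases of U(8,13) are all (8)-element subsets.
|B(M*)| = C(13,8) = 1287.

1287


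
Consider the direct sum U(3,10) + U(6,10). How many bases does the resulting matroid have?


Bases of a direct sum M1 + M2: |B| = |B(M1)| * |B(M2)|.
|B(U(3,10))| = C(10,3) = 120.
|B(U(6,10))| = C(10,6) = 210.
Total bases = 120 * 210 = 25200.

25200


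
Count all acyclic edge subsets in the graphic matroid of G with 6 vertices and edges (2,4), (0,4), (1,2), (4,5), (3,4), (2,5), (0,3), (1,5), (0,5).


An independent set in a graphic matroid is an acyclic edge subset.
G has 6 vertices and 9 edges.
Enumerate all 2^9 = 512 subsets, checking for acyclicity.
Total independent sets = 280.

280


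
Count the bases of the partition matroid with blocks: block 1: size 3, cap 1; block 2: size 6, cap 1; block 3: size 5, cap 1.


A basis picks exactly ci elements from block i.
Number of bases = product of C(|Si|, ci).
= C(3,1) * C(6,1) * C(5,1)
= 3 * 6 * 5
= 90.

90


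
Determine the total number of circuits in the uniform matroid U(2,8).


In U(2,8), circuits are the (3)-element subsets.
Any set of 3 elements is dependent, and removing any one element gives
an independent set of size 2, so it is a minimal dependent set.
Number of circuits = (8 choose 3) = 56.

56


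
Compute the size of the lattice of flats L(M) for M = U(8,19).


Flats of U(8,19): every subset of size < 8 is a flat, plus E itself.
Count = C(19,0) + C(19,1) + C(19,2) + C(19,3) + C(19,4) + C(19,5) + C(19,6) + C(19,7) + 1
     = 1 + 19 + 171 + 969 + 3876 + 11628 + 27132 + 50388 + 1
     = 94185.

94185


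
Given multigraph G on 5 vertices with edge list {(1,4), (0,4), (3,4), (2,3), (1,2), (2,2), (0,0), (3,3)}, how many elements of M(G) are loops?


In a graphic matroid, a loop is a self-loop edge (u,u) with rank 0.
Examining all 8 edges for self-loops...
Self-loops found: (2,2), (0,0), (3,3)
Number of loops = 3.

3


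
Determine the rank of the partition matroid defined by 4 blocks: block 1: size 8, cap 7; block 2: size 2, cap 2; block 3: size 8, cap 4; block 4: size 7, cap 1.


Rank of a partition matroid = sum of min(|Si|, ci) for each block.
= min(8,7) + min(2,2) + min(8,4) + min(7,1)
= 7 + 2 + 4 + 1
= 14.

14


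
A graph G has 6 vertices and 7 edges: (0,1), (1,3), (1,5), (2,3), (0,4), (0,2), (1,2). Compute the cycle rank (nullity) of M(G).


Cycle rank (nullity) = |E| - r(M) = |E| - (|V| - c).
|E| = 7, |V| = 6, c = 1.
Nullity = 7 - (6 - 1) = 7 - 5 = 2.

2


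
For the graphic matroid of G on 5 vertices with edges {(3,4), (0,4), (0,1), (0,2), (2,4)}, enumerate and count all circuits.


A circuit in a graphic matroid = edge set of a simple cycle.
G has 5 vertices and 5 edges.
Enumerating all minimal edge subsets forming cycles...
Total circuits found: 1.

1


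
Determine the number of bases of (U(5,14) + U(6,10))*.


(M1+M2)* = M1* + M2*.
M1* = U(9,14), bases: C(14,9) = 2002.
M2* = U(4,10), bases: C(10,4) = 210.
|B(M*)| = 2002 * 210 = 420420.

420420


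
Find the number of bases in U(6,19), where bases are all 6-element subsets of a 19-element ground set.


Bases of U(6,19) are all 6-element subsets of the 19-element ground set.
Number of bases = C(19,6).
(19 choose 6) = 27132.

27132


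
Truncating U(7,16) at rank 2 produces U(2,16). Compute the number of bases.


Truncating U(7,16) to rank 2 gives U(2,16).
Bases of U(2,16) are all 2-element subsets of 16 elements.
Number of bases = (16 choose 2) = 120.

120


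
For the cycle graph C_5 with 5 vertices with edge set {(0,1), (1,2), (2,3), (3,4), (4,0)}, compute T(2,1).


T(C_5; x,y) = x + x^2 + ... + x^(4) + y.
T(2,1) = 2^1 + 2^2 + 2^3 + 2^4 + 1
= 2 + 4 + 8 + 16 + 1
= 31.

31


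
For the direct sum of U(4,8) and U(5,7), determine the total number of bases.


Bases of a direct sum M1 + M2: |B| = |B(M1)| * |B(M2)|.
|B(U(4,8))| = C(8,4) = 70.
|B(U(5,7))| = C(7,5) = 21.
Total bases = 70 * 21 = 1470.

1470


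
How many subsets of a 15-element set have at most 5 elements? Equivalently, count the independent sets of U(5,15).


Independent sets of U(5,15) are all subsets of size <= 5.
Count = C(15,0) + C(15,1) + C(15,2) + C(15,3) + C(15,4) + C(15,5)
     = 1 + 15 + 105 + 455 + 1365 + 3003
     = 4944.

4944


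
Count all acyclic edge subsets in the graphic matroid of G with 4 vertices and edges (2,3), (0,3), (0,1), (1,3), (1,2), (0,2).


An independent set in a graphic matroid is an acyclic edge subset.
G has 4 vertices and 6 edges.
Enumerate all 2^6 = 64 subsets, checking for acyclicity.
Total independent sets = 38.

38


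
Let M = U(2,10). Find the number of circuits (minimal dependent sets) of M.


In U(2,10), circuits are the (3)-element subsets.
Any set of 3 elements is dependent, and removing any one element gives
an independent set of size 2, so it is a minimal dependent set.
Number of circuits = C(10,3) = 10! / (3! * 7!) = 120.

120


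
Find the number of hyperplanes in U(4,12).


Hyperplanes of U(4,12) are flats of rank 3.
In a uniform matroid, these are exactly the (3)-element subsets.
Count = (12 choose 3) = 220.

220


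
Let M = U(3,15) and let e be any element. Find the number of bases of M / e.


Contracting e from U(3,15) gives U(2,14).
Bases of U(2,14) = C(14,2) = 14! / (2! * 12!) = 91.

91


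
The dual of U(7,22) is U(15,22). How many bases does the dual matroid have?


The dual of U(r,n) is U(n-r, n) = U(15,22).
Bases of U(15,22) are all (15)-element subsets.
|B(M*)| = (22 choose 15) = 170544.

170544


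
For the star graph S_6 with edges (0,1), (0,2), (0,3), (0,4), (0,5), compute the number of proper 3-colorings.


P(tree, k) = k * (k-1)^(5) for any tree on 6 vertices.
P(3) = 3 * 2^5 = 3 * 32 = 96.

96


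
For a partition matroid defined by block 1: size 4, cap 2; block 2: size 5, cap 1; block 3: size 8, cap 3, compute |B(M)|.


A basis picks exactly ci elements from block i.
Number of bases = product of C(|Si|, ci).
= C(4,2) * C(5,1) * C(8,3)
= 6 * 5 * 56
= 1680.

1680


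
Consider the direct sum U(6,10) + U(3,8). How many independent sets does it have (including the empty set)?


For a direct sum, |I(M1+M2)| = |I(M1)| * |I(M2)|.
|I(U(6,10))| = sum C(10,k) for k=0..6 = 848.
|I(U(3,8))| = sum C(8,k) for k=0..3 = 93.
Total = 848 * 93 = 78864.

78864


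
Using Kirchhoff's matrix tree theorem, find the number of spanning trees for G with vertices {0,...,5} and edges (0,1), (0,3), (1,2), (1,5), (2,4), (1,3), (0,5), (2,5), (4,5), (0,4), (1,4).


By Kirchhoff's matrix tree theorem, the number of spanning trees equals
the determinant of any cofactor of the Laplacian matrix L.
G has 6 vertices and 11 edges.
Computing the (5 x 5) cofactor determinant gives 185.

185


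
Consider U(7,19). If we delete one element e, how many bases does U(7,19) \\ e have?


Deleting e from U(7,19) gives U(7,18) since n > r.
Bases of U(7,18) = C(18,7) = 18! / (7! * 11!) = 31824.

31824


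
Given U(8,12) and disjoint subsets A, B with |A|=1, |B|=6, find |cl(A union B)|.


|A union B| = 1 + 6 = 7 (disjoint).
In U(8,12), cl(S) = S if |S| < 8, else cl(S) = E.
Since 7 < 8, cl(A union B) = A union B.
|cl(A union B)| = 7.

7


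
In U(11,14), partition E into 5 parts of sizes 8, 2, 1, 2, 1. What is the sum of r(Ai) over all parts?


r(Ai) = min(|Ai|, 11) for each part.
Sum = min(8,11) + min(2,11) + min(1,11) + min(2,11) + min(1,11)
    = 8 + 2 + 1 + 2 + 1
    = 14.

14


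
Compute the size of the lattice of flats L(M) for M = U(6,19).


Flats of U(6,19): every subset of size < 6 is a flat, plus E itself.
Count = (19 choose 0) + (19 choose 1) + (19 choose 2) + (19 choose 3) + (19 choose 4) + (19 choose 5) + 1
     = 1 + 19 + 171 + 969 + 3876 + 11628 + 1
     = 16665.

16665


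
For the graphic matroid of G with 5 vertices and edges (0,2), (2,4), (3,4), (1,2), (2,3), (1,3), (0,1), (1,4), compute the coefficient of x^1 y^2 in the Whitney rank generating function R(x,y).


R(x,y) = sum over A in 2^E of x^(r(E)-r(A)) * y^(|A|-r(A)).
G has 5 vertices, 8 edges. r(E) = 4.
Enumerate all 2^8 = 256 subsets.
Count subsets with r(E)-r(A)=1 and |A|-r(A)=2: 8.

8


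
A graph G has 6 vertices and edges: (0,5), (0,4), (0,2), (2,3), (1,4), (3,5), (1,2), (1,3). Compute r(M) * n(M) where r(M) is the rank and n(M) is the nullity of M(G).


r(M) = |V| - c = 6 - 1 = 5.
nullity = |E| - r(M) = 8 - 5 = 3.
Product = 5 * 3 = 15.

15


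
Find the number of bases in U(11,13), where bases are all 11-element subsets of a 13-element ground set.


Bases of U(11,13) are all 11-element subsets of the 13-element ground set.
Number of bases = C(13,11).
C(13,11) = 13! / (11! * 2!) = 78.

78


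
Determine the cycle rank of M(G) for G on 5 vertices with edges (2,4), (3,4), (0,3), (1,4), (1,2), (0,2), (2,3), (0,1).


Cycle rank (nullity) = |E| - r(M) = |E| - (|V| - c).
|E| = 8, |V| = 5, c = 1.
Nullity = 8 - (5 - 1) = 8 - 4 = 4.

4


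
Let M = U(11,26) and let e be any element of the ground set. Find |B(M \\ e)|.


Deleting e from U(11,26) gives U(11,25) since n > r.
Bases of U(11,25) = C(25,11) = 4457400.

4457400


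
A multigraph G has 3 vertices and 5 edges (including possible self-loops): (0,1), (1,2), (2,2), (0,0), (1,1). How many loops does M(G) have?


In a graphic matroid, a loop is a self-loop edge (u,u) with rank 0.
Examining all 5 edges for self-loops...
Self-loops found: (2,2), (0,0), (1,1)
Number of loops = 3.

3


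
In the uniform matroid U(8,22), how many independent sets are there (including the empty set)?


Independent sets of U(8,22) are all subsets of size <= 8.
Count = (22 choose 0) + (22 choose 1) + (22 choose 2) + (22 choose 3) + (22 choose 4) + (22 choose 5) + (22 choose 6) + (22 choose 7) + (22 choose 8)
     = 1 + 22 + 231 + 1540 + 7315 + 26334 + 74613 + 170544 + 319770
     = 600370.

600370


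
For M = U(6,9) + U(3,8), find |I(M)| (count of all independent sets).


For a direct sum, |I(M1+M2)| = |I(M1)| * |I(M2)|.
|I(U(6,9))| = sum C(9,k) for k=0..6 = 466.
|I(U(3,8))| = sum C(8,k) for k=0..3 = 93.
Total = 466 * 93 = 43338.

43338


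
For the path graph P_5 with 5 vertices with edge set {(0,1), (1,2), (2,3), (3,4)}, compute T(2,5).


A path on 5 vertices is a tree with 4 edges.
T(x,y) = x^(4) for any tree.
T(2,5) = 2^4 = 16.

16


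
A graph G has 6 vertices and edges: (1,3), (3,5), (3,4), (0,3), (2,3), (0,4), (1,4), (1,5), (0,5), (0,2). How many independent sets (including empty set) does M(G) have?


An independent set in a graphic matroid is an acyclic edge subset.
G has 6 vertices and 10 edges.
Enumerate all 2^10 = 1024 subsets, checking for acyclicity.
Total independent sets = 450.

450


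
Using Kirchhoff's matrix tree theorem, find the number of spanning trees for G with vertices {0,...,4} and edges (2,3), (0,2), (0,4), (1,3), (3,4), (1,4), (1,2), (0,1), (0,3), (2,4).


By Kirchhoff's matrix tree theorem, the number of spanning trees equals
the determinant of any cofactor of the Laplacian matrix L.
G has 5 vertices and 10 edges.
Computing the (4 x 4) cofactor determinant gives 125.

125


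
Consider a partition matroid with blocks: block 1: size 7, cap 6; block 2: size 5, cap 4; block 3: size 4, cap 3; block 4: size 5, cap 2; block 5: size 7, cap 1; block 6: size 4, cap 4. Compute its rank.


Rank of a partition matroid = sum of min(|Si|, ci) for each block.
= min(7,6) + min(5,4) + min(4,3) + min(5,2) + min(7,1) + min(4,4)
= 6 + 4 + 3 + 2 + 1 + 4
= 20.

20


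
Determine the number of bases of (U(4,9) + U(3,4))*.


(M1+M2)* = M1* + M2*.
M1* = U(5,9), bases: C(9,5) = 126.
M2* = U(1,4), bases: C(4,1) = 4.
|B(M*)| = 126 * 4 = 504.

504


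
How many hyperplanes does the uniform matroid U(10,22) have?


Hyperplanes of U(10,22) are flats of rank 9.
In a uniform matroid, these are exactly the (9)-element subsets.
Count = (22 choose 9) = 497420.

497420


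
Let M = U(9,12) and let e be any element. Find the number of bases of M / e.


Contracting e from U(9,12) gives U(8,11).
Bases of U(8,11) = C(11,8) = 165.

165


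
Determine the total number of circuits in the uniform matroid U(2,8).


In U(2,8), circuits are the (3)-element subsets.
Any set of 3 elements is dependent, and removing any one element gives
an independent set of size 2, so it is a minimal dependent set.
Number of circuits = C(8,3) = (8 * 7 * 6) / (1 * 2 * 3) = 56.

56


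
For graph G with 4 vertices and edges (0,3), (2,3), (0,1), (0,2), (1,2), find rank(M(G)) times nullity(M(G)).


r(M) = |V| - c = 4 - 1 = 3.
nullity = |E| - r(M) = 5 - 3 = 2.
Product = 3 * 2 = 6.

6


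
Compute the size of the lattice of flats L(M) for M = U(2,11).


Flats of U(2,11): every subset of size < 2 is a flat, plus E itself.
Count = C(11,0) + C(11,1) + 1
     = 1 + 11 + 1
     = 13.

13


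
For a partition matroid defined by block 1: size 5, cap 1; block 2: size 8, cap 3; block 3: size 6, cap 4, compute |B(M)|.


A basis picks exactly ci elements from block i.
Number of bases = product of C(|Si|, ci).
= C(5,1) * C(8,3) * C(6,4)
= 5 * 56 * 15
= 4200.

4200


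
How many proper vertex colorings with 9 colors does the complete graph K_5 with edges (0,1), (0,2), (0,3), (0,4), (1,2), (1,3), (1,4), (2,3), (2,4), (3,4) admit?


P(K_5, k) = k(k-1)(k-2)...(k-4).
P(9) = (9) * (8) * (7) * (6) * (5) = 15120.

15120


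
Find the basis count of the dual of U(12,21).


The dual of U(r,n) is U(n-r, n) = U(9,21).
Bases of U(9,21) are all (9)-element subsets.
|B(M*)| = (21 choose 9) = 293930.

293930


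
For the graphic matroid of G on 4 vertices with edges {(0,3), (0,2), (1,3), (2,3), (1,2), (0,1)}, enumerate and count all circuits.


A circuit in a graphic matroid = edge set of a simple cycle.
G has 4 vertices and 6 edges.
Enumerating all minimal edge subsets forming cycles...
Total circuits found: 7.

7


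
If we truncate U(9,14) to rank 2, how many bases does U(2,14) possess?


Truncating U(9,14) to rank 2 gives U(2,14).
Bases of U(2,14) are all 2-element subsets of 14 elements.
Number of bases = C(14,2) = (14 * 13) / (1 * 2) = 91.

91


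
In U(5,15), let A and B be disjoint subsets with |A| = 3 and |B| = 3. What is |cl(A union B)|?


|A union B| = 3 + 3 = 6 (disjoint).
In U(5,15), cl(S) = S if |S| < 5, else cl(S) = E.
Since 6 >= 5, cl(A union B) = E.
|cl(A union B)| = 15.

15
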